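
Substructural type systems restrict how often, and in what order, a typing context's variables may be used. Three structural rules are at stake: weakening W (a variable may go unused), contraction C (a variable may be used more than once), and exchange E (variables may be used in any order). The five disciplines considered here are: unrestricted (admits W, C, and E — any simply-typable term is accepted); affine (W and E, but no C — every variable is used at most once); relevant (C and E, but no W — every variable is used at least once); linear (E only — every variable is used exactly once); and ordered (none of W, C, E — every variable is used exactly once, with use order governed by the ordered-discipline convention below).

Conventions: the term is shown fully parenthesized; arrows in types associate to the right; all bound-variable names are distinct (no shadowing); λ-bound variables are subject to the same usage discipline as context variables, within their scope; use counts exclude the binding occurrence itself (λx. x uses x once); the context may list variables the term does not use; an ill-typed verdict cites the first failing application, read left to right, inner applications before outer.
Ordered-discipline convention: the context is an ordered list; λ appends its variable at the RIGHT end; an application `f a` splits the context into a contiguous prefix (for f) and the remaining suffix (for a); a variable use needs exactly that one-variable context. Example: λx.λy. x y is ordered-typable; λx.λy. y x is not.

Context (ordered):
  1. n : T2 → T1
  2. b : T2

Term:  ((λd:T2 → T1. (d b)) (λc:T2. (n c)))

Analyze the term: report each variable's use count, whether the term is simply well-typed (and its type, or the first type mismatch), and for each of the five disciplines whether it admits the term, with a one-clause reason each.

counts: n: 1×, b: 1×, d (bound): 1×, c (bound): 1×
uses in reading order: d, b, n, c
typing: well-typed — term : T1
ordered: ✗, use order d, b, n, c needs exchange
linear: ✓, single use per variable (n, b, d, c)
affine: ✓, no duplicate uses among n, b, d, c
relevant: ✓, every one of n, b, d, c appears
unrestricted: ✓, simply typable at T1; W, C, E all held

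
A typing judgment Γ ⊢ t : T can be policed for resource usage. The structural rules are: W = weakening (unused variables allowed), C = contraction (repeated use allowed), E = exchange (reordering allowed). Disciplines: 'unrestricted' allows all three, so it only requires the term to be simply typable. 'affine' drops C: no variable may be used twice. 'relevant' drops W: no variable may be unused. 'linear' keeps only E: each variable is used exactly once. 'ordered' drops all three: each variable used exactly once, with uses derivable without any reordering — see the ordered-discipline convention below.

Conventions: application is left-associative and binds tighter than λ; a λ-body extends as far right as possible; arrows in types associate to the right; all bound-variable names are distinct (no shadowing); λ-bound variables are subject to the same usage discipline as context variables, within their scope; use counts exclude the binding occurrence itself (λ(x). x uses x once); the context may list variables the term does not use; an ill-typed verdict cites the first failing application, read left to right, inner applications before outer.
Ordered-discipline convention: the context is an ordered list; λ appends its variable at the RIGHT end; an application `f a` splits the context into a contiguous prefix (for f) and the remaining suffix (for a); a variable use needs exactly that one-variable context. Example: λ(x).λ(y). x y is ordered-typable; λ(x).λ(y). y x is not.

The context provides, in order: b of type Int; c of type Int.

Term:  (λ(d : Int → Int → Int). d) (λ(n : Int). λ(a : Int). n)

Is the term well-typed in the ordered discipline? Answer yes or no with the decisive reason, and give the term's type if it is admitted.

no — needs weakening: b, c, a unused
counts: b: 0; c: 0; d [bound]: 1; n [bound]: 1; a [bound]: 0
order of uses: d, n
typing: well-typed at Int → Int → Int
summary: ordered ✗, linear ✗, affine ✓, relevant ✗, unrestricted ✓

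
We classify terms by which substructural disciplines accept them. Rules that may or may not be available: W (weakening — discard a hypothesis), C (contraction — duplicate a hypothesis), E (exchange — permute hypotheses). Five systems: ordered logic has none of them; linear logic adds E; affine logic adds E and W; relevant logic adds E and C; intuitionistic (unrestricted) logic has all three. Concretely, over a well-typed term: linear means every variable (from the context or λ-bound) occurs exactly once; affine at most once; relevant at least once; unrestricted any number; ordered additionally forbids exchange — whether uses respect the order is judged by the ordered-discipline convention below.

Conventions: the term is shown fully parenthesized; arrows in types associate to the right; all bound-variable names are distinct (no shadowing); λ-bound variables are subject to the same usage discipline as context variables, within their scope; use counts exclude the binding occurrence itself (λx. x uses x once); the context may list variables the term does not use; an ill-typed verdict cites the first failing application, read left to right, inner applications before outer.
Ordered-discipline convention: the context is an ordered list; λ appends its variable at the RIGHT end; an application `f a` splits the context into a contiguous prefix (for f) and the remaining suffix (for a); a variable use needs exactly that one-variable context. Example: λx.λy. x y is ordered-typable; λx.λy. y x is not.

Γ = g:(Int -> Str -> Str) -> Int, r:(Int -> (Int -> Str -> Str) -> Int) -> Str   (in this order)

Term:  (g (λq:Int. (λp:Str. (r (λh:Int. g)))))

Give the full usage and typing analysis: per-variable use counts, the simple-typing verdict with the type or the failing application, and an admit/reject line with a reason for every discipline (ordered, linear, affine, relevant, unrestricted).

counts: g: 2, r: 1, q (λ-bound): 0, p (λ-bound): 0, h (λ-bound): 0
uses in reading order: g, r, g
typing: well-typed — term : Int
ordered: ✗, g ×2 used more than once (contraction); unused: q, p, h — weakening required
linear: ✗, g ×2 used more than once (contraction); unused: q, p, h — weakening required
affine: ✗, g ×2 used more than once (contraction)
relevant: ✗, unused: q, p, h — weakening required
unrestricted: ✓, typability at Int is all that's needed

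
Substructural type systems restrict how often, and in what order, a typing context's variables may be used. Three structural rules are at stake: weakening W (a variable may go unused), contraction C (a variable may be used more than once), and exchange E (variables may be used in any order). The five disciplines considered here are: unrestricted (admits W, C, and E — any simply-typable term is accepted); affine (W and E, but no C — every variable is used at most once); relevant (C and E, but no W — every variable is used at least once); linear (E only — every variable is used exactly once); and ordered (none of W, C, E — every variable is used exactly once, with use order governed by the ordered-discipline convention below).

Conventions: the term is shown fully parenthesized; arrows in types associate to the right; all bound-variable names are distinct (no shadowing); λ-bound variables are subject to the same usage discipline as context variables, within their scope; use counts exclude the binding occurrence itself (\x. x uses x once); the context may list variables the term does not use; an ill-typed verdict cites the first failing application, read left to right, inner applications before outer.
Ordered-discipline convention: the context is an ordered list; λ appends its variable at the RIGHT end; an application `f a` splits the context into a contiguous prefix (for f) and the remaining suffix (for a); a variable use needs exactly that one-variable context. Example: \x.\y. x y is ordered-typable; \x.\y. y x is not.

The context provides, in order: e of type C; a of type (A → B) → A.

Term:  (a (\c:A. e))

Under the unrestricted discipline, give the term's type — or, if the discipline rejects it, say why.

not well-typed under unrestricted — not simply typable
variable uses: e: 1; a: 1; c (λ-bound): 0
left-to-right use order: a, e
typing: ill-typed: an application expects A → B but receives A → C
per-discipline verdicts: ordered ✗, linear ✗, affine ✗, relevant ✗, unrestricted ✗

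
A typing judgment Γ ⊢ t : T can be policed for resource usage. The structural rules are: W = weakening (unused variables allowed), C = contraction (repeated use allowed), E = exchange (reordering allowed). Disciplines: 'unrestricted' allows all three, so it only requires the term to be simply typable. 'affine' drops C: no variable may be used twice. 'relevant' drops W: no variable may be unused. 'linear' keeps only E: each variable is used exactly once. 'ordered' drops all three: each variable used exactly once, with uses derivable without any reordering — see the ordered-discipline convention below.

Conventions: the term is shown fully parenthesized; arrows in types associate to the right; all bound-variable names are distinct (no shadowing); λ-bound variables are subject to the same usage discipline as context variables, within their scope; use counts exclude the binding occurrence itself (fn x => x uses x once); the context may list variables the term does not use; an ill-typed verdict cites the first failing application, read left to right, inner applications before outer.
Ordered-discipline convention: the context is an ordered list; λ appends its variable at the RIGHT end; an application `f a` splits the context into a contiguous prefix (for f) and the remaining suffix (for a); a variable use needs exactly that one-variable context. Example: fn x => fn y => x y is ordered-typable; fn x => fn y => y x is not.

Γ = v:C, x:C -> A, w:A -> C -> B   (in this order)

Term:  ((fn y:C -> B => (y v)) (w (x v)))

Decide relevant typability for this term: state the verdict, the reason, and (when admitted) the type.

yes — every one of v, x, w, y appears; term : B
usage: v=2, x=1, w=1, y [bound]=1
use order (left to right): y, v, w, x, v
typing: the term checks, with type B
all disciplines: ordered ✗ | linear ✗ | affine ✗ | relevant ✓ | unrestricted ✓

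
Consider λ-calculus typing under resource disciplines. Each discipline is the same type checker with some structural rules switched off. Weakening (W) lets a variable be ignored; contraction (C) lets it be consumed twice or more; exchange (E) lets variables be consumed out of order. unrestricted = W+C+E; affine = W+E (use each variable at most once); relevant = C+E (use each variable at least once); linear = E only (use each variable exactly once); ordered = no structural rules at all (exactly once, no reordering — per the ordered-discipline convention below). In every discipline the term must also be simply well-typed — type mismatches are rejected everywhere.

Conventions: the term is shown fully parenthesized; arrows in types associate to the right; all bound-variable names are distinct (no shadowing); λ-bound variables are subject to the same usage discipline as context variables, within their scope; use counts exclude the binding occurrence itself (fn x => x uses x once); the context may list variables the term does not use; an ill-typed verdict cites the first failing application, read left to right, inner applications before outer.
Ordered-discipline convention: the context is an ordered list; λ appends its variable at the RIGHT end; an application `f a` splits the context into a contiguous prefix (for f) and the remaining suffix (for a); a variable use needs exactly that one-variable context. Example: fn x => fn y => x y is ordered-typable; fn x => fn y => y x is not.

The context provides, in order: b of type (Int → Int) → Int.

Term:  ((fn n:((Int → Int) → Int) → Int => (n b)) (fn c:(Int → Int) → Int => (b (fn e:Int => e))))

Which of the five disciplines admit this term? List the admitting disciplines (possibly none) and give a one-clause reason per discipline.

admitting disciplines: unrestricted
usage: b: 2; n (bound): 1; c (bound): 0; e (bound): 1
uses in reading order: n, b, b, e
typing: well-typed at Int
ordered: ✗ — b ×2 used more than once (contraction); c never used (weakening)
linear: ✗ — b ×2 used more than once (contraction); c never used (weakening)
affine: ✗ — b ×2 used more than once (contraction)
relevant: ✗ — c never used (weakening)
unrestricted: ✓ — well-typed at Int; no restrictions here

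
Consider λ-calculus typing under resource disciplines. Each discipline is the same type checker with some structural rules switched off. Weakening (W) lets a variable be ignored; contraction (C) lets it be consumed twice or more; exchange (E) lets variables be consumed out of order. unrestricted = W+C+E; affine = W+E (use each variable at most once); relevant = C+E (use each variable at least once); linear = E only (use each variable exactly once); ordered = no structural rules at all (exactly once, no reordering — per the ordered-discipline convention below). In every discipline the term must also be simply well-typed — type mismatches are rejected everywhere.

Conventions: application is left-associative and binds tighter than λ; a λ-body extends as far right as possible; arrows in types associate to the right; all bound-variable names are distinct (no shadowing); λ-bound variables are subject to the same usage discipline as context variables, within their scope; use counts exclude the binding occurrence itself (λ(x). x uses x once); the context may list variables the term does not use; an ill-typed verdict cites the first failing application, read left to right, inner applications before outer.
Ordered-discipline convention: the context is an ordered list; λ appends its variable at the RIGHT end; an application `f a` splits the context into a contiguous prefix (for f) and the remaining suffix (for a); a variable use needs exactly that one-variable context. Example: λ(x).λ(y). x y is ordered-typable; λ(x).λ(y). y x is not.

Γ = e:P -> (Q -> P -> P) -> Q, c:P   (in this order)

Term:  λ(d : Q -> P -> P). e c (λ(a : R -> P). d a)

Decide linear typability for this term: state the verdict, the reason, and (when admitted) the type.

no — a type mismatch blocks all five
usage: e: 1×; c: 1×; d (bound): 1×; a (bound): 1×
uses in reading order: e, c, d, a
typing: ill-typed: argument of type R -> P where Q is required
summary: ordered ✗; linear ✗; affine ✗; relevant ✗; unrestricted ✗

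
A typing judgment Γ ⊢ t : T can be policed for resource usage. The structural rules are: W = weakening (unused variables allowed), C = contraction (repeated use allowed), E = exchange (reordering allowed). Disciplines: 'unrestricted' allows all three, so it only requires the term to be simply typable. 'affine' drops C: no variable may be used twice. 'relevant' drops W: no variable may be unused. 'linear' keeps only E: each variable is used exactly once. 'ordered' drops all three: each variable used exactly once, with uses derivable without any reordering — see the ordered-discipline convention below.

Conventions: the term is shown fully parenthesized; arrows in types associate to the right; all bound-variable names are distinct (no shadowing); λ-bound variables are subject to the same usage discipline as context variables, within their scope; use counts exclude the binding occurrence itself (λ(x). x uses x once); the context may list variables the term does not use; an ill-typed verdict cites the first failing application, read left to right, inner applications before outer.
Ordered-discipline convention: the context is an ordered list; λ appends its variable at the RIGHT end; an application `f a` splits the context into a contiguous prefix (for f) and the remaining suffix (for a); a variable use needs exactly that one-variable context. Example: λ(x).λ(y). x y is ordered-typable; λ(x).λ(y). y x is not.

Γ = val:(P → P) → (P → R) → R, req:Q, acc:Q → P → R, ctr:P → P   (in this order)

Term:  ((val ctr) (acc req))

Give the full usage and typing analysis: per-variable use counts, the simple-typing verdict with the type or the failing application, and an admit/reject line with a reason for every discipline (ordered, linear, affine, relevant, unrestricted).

usage: val: 1; req: 1; acc: 1; ctr: 1
use order (left to right): val, ctr, acc, req
typing: ✓ — R
ordered: ✗ — use order val, ctr, acc, req needs exchange
linear: ✓ — single use per variable (val, req, acc, ctr)
affine: ✓ — val, req, acc, ctr: no repeats, contraction unneeded
relevant: ✓ — every one of val, req, acc, ctr appears
unrestricted: ✓ — typability at R is all that's needed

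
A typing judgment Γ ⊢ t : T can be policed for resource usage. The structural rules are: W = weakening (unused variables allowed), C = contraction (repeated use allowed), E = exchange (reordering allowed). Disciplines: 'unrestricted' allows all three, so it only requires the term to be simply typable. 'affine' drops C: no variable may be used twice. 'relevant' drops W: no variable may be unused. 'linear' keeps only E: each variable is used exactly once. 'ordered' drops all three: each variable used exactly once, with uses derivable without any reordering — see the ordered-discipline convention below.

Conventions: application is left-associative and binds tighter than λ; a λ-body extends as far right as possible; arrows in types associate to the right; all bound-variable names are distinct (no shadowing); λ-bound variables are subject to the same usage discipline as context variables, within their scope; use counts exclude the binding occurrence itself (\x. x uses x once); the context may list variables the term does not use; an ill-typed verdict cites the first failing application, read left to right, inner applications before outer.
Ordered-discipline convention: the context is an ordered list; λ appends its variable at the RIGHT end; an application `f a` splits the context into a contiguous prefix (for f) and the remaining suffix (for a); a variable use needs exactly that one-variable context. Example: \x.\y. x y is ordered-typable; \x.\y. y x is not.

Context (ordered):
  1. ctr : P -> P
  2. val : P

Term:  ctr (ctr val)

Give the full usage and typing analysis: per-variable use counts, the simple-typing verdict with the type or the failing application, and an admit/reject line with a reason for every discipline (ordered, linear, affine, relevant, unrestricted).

counts: ctr ×2, val ×1
uses in reading order: ctr, ctr, val
typing: ✓ — P
ordered ✗ (ctr ×2 used more than once (contraction))
linear ✗ (ctr ×2 used more than once (contraction))
affine ✗ (ctr ×2 used more than once (contraction))
relevant ✓ (ctr, val: all used, weakening unneeded)
unrestricted ✓ (type-checks (P) and nothing is barred)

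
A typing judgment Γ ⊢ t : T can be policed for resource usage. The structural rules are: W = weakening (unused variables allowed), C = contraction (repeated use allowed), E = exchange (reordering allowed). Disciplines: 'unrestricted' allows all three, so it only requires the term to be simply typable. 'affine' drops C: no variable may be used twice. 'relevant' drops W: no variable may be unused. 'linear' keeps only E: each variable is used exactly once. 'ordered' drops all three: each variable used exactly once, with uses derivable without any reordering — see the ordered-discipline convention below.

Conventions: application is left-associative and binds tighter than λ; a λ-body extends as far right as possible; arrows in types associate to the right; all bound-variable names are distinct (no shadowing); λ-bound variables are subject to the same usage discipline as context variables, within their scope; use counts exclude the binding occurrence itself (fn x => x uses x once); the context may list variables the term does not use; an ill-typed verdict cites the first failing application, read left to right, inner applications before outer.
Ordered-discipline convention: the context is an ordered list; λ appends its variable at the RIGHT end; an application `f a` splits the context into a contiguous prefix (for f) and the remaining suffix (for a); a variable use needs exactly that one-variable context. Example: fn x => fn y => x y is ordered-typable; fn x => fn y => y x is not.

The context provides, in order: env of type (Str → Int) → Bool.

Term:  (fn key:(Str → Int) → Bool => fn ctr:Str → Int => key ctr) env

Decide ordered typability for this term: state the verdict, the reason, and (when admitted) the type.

yes — env, key, ctr once each; derivable with no W/C/E; term : (Str → Int) → Bool
usage: env: 1×, key (λ-bound): 1×, ctr (λ-bound): 1×
uses in reading order: key, ctr, env
typing: the term checks, with type (Str → Int) → Bool
per-discipline verdicts: ordered ✓ · linear ✓ · affine ✓ · relevant ✓ · unrestricted ✓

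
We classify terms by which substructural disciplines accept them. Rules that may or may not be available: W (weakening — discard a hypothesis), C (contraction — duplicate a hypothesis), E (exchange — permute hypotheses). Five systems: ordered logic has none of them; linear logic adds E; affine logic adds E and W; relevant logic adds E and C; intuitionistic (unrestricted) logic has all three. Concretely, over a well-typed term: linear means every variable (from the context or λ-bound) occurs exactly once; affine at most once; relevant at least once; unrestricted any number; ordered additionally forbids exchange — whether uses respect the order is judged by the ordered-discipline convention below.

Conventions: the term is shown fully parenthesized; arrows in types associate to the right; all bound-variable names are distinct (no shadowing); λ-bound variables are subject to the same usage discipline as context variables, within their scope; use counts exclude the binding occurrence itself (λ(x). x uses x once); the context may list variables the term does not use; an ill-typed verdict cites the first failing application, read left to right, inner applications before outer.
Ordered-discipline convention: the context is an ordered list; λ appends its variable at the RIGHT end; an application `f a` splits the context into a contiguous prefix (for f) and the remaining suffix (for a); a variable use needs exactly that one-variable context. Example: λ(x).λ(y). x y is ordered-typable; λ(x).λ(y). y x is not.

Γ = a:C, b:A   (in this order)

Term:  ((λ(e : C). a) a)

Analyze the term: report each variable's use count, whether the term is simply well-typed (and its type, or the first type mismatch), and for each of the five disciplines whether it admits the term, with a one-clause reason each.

usage: a: 2, b: 0, e (λ-bound): 0
use order (left to right): a, a
typing: the term checks, with type C
ordered: ✗ — repeated use of a ×2; b, e left unused
linear: ✗ — repeated use of a ×2; b, e left unused
affine: ✗ — repeated use of a ×2
relevant: ✗ — b, e left unused
unrestricted: ✓ — simply typable at C; W, C, E all held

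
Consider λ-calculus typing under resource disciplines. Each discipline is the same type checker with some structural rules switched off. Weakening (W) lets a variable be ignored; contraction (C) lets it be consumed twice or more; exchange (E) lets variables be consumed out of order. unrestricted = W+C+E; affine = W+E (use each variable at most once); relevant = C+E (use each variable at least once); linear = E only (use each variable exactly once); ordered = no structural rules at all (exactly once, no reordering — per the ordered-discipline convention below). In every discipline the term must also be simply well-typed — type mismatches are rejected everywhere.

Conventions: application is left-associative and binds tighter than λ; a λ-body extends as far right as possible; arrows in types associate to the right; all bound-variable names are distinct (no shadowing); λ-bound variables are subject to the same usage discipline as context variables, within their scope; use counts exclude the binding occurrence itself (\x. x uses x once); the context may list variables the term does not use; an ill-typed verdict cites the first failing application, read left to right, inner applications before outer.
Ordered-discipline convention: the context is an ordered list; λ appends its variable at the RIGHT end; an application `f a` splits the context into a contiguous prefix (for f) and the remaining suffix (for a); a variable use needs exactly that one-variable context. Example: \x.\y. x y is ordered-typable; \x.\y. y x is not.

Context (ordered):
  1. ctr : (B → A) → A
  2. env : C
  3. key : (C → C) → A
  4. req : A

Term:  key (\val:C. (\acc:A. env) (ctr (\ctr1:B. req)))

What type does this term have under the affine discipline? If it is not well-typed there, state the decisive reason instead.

term : A
use counts: ctr=1, env=1, key=1, req=1, val (λ-bound)=0, acc (λ-bound)=0, ctr1 (λ-bound)=0
use order (left to right): key, env, ctr, req
typing: ✓ — A
per-discipline verdicts: ordered ✗ | linear ✗ | affine ✓ | relevant ✗ | unrestricted ✓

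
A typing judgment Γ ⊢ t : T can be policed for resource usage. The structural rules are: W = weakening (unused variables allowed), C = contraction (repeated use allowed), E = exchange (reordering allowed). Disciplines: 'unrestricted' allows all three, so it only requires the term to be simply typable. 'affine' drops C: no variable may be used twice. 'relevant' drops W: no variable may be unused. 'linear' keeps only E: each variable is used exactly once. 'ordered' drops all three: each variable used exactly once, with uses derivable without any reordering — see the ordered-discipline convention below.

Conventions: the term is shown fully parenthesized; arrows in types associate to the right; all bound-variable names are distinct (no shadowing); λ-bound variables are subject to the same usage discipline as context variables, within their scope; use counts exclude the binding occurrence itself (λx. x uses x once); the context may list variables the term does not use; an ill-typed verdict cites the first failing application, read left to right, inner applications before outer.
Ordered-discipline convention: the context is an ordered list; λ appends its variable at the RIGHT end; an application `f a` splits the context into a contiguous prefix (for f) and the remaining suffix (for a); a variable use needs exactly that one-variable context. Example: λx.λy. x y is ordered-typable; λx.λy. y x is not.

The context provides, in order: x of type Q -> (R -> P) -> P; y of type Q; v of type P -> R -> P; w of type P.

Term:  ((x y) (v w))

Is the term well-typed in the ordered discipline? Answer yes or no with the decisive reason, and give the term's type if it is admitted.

yes — x, y, v, w: once each, no exchange needed; term : P
counts: x: 1×, y: 1×, v: 1×, w: 1×
use order (left to right): x, y, v, w
typing: well-typed — term : P
across the five disciplines: ordered ✓, linear ✓, affine ✓, relevant ✓, unrestricted ✓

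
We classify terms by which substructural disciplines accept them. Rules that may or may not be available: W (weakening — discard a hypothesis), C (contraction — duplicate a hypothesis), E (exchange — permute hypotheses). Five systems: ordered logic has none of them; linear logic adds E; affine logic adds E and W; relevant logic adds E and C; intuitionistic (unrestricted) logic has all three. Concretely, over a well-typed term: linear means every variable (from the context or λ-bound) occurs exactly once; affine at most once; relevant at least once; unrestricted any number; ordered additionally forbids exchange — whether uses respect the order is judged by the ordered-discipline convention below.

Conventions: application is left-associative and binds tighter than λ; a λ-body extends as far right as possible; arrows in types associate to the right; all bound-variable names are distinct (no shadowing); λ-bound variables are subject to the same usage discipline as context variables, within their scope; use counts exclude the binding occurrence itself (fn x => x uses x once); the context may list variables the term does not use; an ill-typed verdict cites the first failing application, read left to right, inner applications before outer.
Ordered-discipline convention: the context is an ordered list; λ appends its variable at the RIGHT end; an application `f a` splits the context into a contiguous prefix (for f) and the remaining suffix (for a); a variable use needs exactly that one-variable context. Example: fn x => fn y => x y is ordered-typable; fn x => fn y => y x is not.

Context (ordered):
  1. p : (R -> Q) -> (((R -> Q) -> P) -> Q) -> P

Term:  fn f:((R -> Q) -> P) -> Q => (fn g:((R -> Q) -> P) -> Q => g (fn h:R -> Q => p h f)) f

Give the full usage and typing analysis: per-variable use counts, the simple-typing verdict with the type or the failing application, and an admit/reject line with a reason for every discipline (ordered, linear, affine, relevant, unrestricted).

variable uses: p ×1, f (bound) ×2, g (bound) ×1, h (bound) ×1
use order (left to right): g, p, h, f, f
typing: well-typed — term : (((R -> Q) -> P) -> Q) -> Q
ordered: ✗ — repeated use of f ×2
linear: ✗ — repeated use of f ×2
affine: ✗ — repeated use of f ×2
relevant: ✓ — every one of p, f, g, h appears
unrestricted: ✓ — simply typable at (((R -> Q) -> P) -> Q) -> Q; W, C, E all held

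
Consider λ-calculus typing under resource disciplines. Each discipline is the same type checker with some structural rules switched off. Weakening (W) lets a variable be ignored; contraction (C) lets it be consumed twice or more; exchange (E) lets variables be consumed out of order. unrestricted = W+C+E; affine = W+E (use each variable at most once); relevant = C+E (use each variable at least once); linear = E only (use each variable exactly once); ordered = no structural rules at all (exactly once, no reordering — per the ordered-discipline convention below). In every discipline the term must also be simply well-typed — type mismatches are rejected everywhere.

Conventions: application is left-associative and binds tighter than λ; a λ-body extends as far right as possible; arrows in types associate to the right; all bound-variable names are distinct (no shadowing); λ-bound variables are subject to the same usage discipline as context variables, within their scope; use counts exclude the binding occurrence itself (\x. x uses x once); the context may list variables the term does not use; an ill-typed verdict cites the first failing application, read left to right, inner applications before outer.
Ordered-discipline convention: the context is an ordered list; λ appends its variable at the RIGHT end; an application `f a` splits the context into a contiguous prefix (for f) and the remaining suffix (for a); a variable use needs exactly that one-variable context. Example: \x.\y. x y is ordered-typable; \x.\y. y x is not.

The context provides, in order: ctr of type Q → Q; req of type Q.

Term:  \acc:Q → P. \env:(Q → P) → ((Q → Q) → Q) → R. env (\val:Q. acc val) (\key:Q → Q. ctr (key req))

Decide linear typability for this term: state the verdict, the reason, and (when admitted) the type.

yes — each of ctr, req, acc, env, val, key used exactly once; term : (Q → P) → ((Q → P) → ((Q → Q) → Q) → R) → R
counts: ctr ×1; req ×1; acc (bound) ×1; env (bound) ×1; val (bound) ×1; key (bound) ×1
uses in reading order: env, acc, val, ctr, key, req
typing: well-typed — term : (Q → P) → ((Q → P) → ((Q → Q) → Q) → R) → R
all disciplines: ordered ✗, linear ✓, affine ✓, relevant ✓, unrestricted ✓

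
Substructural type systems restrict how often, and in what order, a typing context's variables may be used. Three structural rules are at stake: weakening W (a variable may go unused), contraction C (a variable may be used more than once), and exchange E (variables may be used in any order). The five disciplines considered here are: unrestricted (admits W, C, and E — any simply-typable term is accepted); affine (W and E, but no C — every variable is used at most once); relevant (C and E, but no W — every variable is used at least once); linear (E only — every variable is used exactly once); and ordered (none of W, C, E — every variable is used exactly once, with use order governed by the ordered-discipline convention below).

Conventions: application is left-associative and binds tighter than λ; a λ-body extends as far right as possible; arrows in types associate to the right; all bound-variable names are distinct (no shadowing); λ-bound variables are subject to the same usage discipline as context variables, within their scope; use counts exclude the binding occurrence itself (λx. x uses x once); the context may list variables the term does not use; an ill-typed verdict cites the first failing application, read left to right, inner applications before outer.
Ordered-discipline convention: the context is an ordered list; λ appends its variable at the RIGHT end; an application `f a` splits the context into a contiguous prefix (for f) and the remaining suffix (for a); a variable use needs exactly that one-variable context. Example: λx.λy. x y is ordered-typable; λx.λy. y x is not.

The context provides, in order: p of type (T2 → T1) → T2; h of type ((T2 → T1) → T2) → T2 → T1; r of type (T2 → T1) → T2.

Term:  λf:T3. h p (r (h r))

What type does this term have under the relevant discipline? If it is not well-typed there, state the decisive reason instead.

not well-typed under relevant — f never used (weakening)
use counts: p: 1; h: 2; r: 2; f (λ-bound): 0
order of uses: h, p, r, h, r
typing: well-typed at T3 → T1
all disciplines: ordered ✗, linear ✗, affine ✗, relevant ✗, unrestricted ✓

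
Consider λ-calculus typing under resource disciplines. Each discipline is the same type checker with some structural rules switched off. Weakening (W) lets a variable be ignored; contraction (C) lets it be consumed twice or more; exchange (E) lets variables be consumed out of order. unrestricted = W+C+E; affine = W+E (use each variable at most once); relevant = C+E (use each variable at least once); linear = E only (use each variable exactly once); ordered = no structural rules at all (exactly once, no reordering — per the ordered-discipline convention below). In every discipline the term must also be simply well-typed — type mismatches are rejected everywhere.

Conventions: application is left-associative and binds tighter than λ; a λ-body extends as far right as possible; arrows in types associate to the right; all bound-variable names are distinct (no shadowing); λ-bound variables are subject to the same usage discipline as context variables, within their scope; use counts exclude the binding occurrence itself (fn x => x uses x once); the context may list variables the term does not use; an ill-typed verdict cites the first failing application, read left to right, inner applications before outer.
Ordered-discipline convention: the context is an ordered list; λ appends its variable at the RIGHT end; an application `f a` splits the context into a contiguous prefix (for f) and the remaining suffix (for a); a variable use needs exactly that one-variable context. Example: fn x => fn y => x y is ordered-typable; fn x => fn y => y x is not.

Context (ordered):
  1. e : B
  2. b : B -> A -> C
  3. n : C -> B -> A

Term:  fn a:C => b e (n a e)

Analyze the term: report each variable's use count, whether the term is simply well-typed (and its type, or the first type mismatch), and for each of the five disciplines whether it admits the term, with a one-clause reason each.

counts: e: 2; b: 1; n: 1; a [bound]: 1
use order (left to right): b, e, n, a, e
typing: ✓ — C -> C
ordered: ✗, needs contraction — e ×2
linear: ✗, needs contraction — e ×2
affine: ✗, needs contraction — e ×2
relevant: ✓, every one of e, b, n, a appears
unrestricted: ✓, simply typable at C -> C; W, C, E all held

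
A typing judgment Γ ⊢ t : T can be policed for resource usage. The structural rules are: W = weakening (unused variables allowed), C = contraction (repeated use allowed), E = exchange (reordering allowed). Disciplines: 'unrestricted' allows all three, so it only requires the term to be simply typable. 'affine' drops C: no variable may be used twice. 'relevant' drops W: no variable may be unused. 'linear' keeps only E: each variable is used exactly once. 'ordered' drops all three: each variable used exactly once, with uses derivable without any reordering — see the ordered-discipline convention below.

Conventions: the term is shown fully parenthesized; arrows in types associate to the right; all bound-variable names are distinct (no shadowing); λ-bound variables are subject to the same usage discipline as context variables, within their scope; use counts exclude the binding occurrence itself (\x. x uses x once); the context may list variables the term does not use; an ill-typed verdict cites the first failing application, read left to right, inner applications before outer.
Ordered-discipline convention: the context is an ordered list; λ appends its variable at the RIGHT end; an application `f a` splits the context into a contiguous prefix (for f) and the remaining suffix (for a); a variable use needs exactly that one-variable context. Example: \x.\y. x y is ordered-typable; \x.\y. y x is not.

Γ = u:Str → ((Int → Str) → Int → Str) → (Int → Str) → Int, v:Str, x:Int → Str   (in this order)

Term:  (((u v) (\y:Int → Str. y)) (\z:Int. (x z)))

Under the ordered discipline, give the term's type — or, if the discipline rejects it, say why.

term : Int
usage: u: 1; v: 1; x: 1; y (bound): 1; z (bound): 1
left-to-right use order: u, v, y, x, z
typing: well-typed — term : Int
per-discipline verdicts: ordered ✓ · linear ✓ · affine ✓ · relevant ✓ · unrestricted ✓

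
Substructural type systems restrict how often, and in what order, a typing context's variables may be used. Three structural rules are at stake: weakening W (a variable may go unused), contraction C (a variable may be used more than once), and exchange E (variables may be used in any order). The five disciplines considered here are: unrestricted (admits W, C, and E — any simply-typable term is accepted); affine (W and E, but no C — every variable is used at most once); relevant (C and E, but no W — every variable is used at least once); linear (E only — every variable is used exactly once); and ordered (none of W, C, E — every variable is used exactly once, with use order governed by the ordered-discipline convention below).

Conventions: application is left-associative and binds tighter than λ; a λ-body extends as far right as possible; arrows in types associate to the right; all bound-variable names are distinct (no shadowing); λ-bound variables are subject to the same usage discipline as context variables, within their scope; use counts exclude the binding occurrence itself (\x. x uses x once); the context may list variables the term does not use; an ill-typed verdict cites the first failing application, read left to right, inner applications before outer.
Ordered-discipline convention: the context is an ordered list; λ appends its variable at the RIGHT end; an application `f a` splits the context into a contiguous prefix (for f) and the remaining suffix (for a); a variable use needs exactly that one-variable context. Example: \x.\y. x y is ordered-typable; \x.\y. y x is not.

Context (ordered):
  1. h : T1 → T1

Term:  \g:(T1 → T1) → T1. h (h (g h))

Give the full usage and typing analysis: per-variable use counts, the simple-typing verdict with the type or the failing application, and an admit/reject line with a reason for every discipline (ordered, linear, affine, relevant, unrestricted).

counts: h: 3; g (λ-bound): 1
order of uses: h, h, g, h
typing: well-typed at ((T1 → T1) → T1) → T1
ordered ✗ (needs contraction — h ×3)
linear ✗ (needs contraction — h ×3)
affine ✗ (needs contraction — h ×3)
relevant ✓ (h, g: all used, weakening unneeded)
unrestricted ✓ (type-checks (((T1 → T1) → T1) → T1) and nothing is barred)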